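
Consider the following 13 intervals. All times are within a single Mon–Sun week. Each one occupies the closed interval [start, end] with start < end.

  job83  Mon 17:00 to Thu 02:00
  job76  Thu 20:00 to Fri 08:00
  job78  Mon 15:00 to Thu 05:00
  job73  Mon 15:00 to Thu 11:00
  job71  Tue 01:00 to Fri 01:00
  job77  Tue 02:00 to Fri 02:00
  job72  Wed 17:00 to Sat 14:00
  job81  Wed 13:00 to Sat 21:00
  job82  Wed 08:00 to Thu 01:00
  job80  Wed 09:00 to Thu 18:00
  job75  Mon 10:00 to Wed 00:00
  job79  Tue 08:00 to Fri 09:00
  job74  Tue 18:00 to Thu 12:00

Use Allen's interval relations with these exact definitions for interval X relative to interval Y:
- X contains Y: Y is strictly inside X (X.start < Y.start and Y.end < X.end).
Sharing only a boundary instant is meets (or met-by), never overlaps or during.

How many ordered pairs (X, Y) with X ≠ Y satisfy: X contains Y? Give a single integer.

19

Checking all 156 ordered pairs for relation 'contains'; matching pairs in alphabetical order:
(job71, job74): job71 contains job74 ✓
(job71, job80): job71 contains job80 ✓
(job71, job82): job71 contains job82 ✓
(job72, job76): job72 contains job76 ✓
(job73, job82): job73 contains job82 ✓
(job73, job83): job73 contains job83 ✓
(job74, job82): job74 contains job82 ✓
(job77, job74): job77 contains job74 ✓
(job77, job80): job77 contains job80 ✓
(job77, job82): job77 contains job82 ✓
(job78, job82): job78 contains job82 ✓
(job78, job83): job78 contains job83 ✓
(job79, job74): job79 contains job74 ✓
(job79, job76): job79 contains job76 ✓
(job79, job80): job79 contains job80 ✓
(job79, job82): job79 contains job82 ✓
(job81, job72): job81 contains job72 ✓
(job81, job76): job81 contains job76 ✓
(job83, job82): job83 contains job82 ✓
Count: 19.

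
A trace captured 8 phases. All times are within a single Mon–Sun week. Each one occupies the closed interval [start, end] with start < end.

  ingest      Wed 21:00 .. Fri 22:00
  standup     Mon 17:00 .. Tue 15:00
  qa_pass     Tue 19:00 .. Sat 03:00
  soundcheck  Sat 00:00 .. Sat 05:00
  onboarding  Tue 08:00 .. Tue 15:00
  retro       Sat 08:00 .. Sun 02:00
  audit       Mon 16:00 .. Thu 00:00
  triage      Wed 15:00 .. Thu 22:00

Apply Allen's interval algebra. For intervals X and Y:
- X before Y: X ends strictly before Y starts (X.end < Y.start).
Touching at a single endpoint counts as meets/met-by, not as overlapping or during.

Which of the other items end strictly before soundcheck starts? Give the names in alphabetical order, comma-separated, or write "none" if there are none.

audit, ingest, onboarding, standup, triage

Target soundcheck = [Sat 00:00, Sat 05:00].
audit [Mon 16:00, Thu 00:00] → before → yes.
ingest [Wed 21:00, Fri 22:00] → before → yes.
onboarding [Tue 08:00, Tue 15:00] → before → yes.
qa_pass [Tue 19:00, Sat 03:00] → overlaps → no.
retro [Sat 08:00, Sun 02:00] → after → no.
standup [Mon 17:00, Tue 15:00] → before → yes.
triage [Wed 15:00, Thu 22:00] → before → yes.
Result: audit, ingest, onboarding, standup, triage.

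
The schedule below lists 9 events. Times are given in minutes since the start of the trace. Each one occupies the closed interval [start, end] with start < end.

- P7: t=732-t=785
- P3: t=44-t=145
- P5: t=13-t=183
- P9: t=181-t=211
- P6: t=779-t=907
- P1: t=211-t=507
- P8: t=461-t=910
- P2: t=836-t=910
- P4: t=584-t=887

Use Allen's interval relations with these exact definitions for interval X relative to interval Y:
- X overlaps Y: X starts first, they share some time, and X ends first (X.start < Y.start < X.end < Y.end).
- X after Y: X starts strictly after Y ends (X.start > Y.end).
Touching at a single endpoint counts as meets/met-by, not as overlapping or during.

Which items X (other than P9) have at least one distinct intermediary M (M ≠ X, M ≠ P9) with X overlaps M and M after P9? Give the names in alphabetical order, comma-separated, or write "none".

Target P9 = [t=181, t=211].
Intermediaries M with M after P9: P2, P4, P6, P7, P8.
Via P2 — items with X overlaps P2: P4, P6.
Via P4 — items with X overlaps P4: none.
Via P6 — items with X overlaps P6: P4, P7.
Via P7 — items with X overlaps P7: none.
Via P8 — items with X overlaps P8: P1.
Union: P1, P4, P6, P7.

P1, P4, P6, P7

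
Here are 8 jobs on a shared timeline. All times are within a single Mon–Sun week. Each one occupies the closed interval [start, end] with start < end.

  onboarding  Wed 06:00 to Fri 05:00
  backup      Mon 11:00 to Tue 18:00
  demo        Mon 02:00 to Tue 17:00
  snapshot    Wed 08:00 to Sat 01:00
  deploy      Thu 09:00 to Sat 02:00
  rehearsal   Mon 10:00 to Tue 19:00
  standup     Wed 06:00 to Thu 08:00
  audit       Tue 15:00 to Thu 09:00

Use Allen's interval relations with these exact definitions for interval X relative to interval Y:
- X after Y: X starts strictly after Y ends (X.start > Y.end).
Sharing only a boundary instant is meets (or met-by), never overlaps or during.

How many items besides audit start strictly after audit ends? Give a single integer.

Target audit = [Tue 15:00, Thu 09:00].
backup [Mon 11:00, Tue 18:00] → overlaps → no.
demo [Mon 02:00, Tue 17:00] → overlaps → no.
deploy [Thu 09:00, Sat 02:00] → met-by → no.
onboarding [Wed 06:00, Fri 05:00] → overlapped-by → no.
rehearsal [Mon 10:00, Tue 19:00] → overlaps → no.
snapshot [Wed 08:00, Sat 01:00] → overlapped-by → no.
standup [Wed 06:00, Thu 08:00] → during → no.
Total: 0.

0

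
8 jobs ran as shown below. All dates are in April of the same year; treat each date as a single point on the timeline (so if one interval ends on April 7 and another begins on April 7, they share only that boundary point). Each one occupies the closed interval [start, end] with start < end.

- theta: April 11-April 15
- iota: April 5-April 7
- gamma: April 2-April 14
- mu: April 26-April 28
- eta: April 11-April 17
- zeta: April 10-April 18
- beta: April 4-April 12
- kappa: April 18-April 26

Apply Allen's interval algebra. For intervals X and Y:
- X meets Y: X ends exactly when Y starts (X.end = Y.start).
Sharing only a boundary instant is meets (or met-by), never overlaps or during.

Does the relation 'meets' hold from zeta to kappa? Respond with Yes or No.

Yes

zeta = [April 10, April 18], kappa = [April 18, April 26].
Actual relation of zeta to kappa: meets.
Asked whether 'meets' holds → Yes.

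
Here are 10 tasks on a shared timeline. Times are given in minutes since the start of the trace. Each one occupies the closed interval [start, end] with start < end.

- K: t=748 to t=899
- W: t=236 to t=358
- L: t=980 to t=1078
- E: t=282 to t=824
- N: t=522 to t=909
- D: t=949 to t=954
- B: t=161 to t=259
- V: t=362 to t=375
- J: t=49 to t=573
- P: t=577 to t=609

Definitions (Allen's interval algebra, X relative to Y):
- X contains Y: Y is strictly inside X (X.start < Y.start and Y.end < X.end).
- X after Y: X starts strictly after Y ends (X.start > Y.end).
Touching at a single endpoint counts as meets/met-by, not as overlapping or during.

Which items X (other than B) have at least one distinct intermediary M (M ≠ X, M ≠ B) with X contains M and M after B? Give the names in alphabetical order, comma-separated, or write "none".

E, J, N

Target B = [t=161, t=259].
Intermediaries M with M after B: D, E, K, L, N, P, V.
Via D — items with X contains D: none.
Via E — items with X contains E: none.
Via K — items with X contains K: N.
Via L — items with X contains L: none.
Via N — items with X contains N: none.
Via P — items with X contains P: E, N.
Via V — items with X contains V: E, J.
Union: E, J, N.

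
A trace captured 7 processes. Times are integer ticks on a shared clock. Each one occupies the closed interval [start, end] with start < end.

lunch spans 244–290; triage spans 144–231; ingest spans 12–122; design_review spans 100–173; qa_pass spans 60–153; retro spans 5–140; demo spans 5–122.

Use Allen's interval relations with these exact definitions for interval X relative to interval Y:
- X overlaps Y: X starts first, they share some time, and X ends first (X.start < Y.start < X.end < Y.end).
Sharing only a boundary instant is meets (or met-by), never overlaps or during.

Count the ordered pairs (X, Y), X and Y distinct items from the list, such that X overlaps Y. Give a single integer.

9

Checking all 42 ordered pairs for relation 'overlaps'; matching pairs in alphabetical order:
(demo, design_review): demo overlaps design_review ✓
(demo, qa_pass): demo overlaps qa_pass ✓
(design_review, triage): design_review overlaps triage ✓
(ingest, design_review): ingest overlaps design_review ✓
(ingest, qa_pass): ingest overlaps qa_pass ✓
(qa_pass, design_review): qa_pass overlaps design_review ✓
(qa_pass, triage): qa_pass overlaps triage ✓
(retro, design_review): retro overlaps design_review ✓
(retro, qa_pass): retro overlaps qa_pass ✓
Count: 9.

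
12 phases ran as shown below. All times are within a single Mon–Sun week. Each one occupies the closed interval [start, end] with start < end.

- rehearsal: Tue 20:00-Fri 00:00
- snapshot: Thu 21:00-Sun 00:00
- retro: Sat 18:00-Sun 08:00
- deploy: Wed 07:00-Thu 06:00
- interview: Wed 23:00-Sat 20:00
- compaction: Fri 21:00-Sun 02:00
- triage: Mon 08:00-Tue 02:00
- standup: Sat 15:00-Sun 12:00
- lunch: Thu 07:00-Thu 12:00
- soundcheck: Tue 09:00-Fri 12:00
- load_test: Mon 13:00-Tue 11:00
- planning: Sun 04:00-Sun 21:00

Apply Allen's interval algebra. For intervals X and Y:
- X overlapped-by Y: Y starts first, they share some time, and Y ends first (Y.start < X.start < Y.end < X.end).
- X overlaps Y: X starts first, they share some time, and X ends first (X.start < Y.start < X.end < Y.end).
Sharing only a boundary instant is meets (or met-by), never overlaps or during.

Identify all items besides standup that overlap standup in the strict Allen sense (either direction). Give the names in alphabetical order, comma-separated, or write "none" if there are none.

Target standup = [Sat 15:00, Sun 12:00].
compaction [Fri 21:00, Sun 02:00] → overlaps → yes.
deploy [Wed 07:00, Thu 06:00] → before → no.
interview [Wed 23:00, Sat 20:00] → overlaps → yes.
load_test [Mon 13:00, Tue 11:00] → before → no.
lunch [Thu 07:00, Thu 12:00] → before → no.
planning [Sun 04:00, Sun 21:00] → overlapped-by → yes.
rehearsal [Tue 20:00, Fri 00:00] → before → no.
retro [Sat 18:00, Sun 08:00] → during → no.
snapshot [Thu 21:00, Sun 00:00] → overlaps → yes.
soundcheck [Tue 09:00, Fri 12:00] → before → no.
triage [Mon 08:00, Tue 02:00] → before → no.
Result: compaction, interview, planning, snapshot.

compaction, interview, planning, snapshot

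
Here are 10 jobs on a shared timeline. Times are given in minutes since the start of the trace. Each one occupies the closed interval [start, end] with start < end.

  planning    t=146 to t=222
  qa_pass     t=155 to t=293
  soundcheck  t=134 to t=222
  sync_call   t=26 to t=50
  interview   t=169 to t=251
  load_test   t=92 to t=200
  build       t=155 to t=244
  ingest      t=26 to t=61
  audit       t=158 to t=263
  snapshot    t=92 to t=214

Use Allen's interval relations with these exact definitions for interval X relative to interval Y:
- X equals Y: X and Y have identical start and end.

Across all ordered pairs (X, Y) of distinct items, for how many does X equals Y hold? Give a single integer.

Checking all 90 ordered pairs for relation 'equals'; matching pairs in alphabetical order:
No pair satisfies it.
Count: 0.

0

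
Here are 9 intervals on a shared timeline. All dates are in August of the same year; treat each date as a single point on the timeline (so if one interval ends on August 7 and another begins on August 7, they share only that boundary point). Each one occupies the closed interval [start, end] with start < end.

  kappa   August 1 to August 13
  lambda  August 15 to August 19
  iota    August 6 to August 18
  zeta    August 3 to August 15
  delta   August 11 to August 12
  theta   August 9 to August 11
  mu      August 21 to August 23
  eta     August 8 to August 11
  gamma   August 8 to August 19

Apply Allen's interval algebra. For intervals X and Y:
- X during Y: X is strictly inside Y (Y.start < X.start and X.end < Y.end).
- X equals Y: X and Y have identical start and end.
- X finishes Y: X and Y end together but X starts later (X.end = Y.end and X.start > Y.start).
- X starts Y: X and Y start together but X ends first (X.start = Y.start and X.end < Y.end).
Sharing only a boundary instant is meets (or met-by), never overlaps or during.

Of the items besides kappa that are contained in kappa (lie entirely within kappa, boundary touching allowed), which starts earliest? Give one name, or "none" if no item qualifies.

eta

Target kappa = [August 1, August 13].
delta [August 11, August 12] → during → candidate.
eta [August 8, August 11] → during → candidate.
gamma [August 8, August 19] → overlapped-by → excluded.
iota [August 6, August 18] → overlapped-by → excluded.
lambda [August 15, August 19] → after → excluded.
mu [August 21, August 23] → after → excluded.
theta [August 9, August 11] → during → candidate.
zeta [August 3, August 15] → overlapped-by → excluded.
Among candidates, earliest start is August 8 → eta.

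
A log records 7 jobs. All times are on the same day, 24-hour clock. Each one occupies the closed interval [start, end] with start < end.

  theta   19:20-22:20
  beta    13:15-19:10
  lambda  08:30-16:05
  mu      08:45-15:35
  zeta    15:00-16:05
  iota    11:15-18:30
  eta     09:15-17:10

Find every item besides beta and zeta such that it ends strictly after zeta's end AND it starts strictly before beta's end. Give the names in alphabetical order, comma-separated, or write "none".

eta, iota

Conditions: its end is strictly after zeta's end (X.end > 16:05) AND its start is strictly before beta's end (X.start < 19:10).
eta: end 17:10 > 16:05? ✓; start 09:15 < 19:10? ✓ → yes.
iota: end 18:30 > 16:05? ✓; start 11:15 < 19:10? ✓ → yes.
lambda: end 16:05 > 16:05? ✗; start 08:30 < 19:10? ✓ → no.
mu: end 15:35 > 16:05? ✗; start 08:45 < 19:10? ✓ → no.
theta: end 22:20 > 16:05? ✓; start 19:20 < 19:10? ✗ → no.
Result: eta, iota.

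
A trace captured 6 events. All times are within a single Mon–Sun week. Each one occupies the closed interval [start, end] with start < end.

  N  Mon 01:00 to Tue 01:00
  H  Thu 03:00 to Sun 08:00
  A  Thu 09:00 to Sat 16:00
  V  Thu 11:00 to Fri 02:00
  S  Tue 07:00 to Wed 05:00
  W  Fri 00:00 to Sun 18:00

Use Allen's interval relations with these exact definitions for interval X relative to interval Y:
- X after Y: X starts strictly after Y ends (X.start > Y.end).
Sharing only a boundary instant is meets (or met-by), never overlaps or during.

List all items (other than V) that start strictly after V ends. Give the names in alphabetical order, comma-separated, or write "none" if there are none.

none

Target V = [Thu 11:00, Fri 02:00].
A [Thu 09:00, Sat 16:00] → contains → no.
H [Thu 03:00, Sun 08:00] → contains → no.
N [Mon 01:00, Tue 01:00] → before → no.
S [Tue 07:00, Wed 05:00] → before → no.
W [Fri 00:00, Sun 18:00] → overlapped-by → no.
Result: none.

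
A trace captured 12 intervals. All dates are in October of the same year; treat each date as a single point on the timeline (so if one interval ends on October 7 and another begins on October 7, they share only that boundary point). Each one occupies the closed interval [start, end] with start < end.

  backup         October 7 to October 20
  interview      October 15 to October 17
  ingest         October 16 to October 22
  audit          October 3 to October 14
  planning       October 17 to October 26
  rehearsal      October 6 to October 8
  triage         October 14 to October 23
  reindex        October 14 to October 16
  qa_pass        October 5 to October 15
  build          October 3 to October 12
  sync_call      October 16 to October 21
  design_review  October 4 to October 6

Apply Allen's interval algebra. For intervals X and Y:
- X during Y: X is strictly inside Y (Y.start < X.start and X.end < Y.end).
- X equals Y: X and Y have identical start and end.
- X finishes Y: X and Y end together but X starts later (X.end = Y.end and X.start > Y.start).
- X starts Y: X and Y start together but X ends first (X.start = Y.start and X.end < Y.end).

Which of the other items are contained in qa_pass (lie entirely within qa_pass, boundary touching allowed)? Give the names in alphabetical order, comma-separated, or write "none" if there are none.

rehearsal

Target qa_pass = [October 5, October 15].
audit [October 3, October 14] → overlaps → no.
backup [October 7, October 20] → overlapped-by → no.
build [October 3, October 12] → overlaps → no.
design_review [October 4, October 6] → overlaps → no.
ingest [October 16, October 22] → after → no.
interview [October 15, October 17] → met-by → no.
planning [October 17, October 26] → after → no.
rehearsal [October 6, October 8] → during → yes.
reindex [October 14, October 16] → overlapped-by → no.
sync_call [October 16, October 21] → after → no.
triage [October 14, October 23] → overlapped-by → no.
Result: rehearsal.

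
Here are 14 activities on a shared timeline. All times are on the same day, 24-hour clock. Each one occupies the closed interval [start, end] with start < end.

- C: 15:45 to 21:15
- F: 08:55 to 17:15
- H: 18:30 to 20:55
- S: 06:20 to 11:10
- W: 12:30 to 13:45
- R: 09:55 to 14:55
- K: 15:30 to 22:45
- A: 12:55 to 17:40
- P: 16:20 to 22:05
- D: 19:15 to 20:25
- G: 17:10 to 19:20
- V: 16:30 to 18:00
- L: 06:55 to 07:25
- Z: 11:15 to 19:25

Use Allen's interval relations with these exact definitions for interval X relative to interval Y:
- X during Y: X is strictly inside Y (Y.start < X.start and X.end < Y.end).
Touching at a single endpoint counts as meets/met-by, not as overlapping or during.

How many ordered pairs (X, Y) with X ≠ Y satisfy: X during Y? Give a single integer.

Checking all 182 ordered pairs for relation 'during'; matching pairs in alphabetical order:
(A, Z): A during Z ✓
(C, K): C during K ✓
(D, C): D during C ✓
(D, H): D during H ✓
(D, K): D during K ✓
(D, P): D during P ✓
(G, C): G during C ✓
(G, K): G during K ✓
(G, P): G during P ✓
(G, Z): G during Z ✓
(H, C): H during C ✓
(H, K): H during K ✓
(H, P): H during P ✓
(L, S): L during S ✓
(P, K): P during K ✓
(R, F): R during F ✓
(V, C): V during C ✓
(V, K): V during K ✓
(V, P): V during P ✓
(V, Z): V during Z ✓
(W, F): W during F ✓
(W, R): W during R ✓
(W, Z): W during Z ✓
Count: 23.

23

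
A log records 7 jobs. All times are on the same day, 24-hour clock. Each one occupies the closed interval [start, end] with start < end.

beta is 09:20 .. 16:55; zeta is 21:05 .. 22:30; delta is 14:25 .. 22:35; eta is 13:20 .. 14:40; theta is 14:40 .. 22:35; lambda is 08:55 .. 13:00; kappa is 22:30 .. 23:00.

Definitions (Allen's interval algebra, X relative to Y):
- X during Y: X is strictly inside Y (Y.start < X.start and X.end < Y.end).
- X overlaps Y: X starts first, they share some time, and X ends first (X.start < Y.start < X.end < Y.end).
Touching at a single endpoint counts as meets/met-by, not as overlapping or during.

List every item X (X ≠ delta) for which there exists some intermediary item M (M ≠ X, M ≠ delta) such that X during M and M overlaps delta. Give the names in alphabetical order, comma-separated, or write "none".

Target delta = [14:25, 22:35].
Intermediaries M with M overlaps delta: beta, eta.
Via beta — items with X during beta: eta.
Via eta — items with X during eta: none.
Union: eta.

eta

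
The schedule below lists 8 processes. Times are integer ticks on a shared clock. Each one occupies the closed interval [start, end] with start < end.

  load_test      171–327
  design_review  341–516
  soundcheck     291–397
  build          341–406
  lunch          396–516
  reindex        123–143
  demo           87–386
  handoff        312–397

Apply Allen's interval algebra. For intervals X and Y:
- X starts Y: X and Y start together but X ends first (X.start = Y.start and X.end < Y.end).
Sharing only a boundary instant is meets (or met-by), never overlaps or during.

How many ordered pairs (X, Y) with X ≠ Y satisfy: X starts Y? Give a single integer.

Checking all 56 ordered pairs for relation 'starts'; matching pairs in alphabetical order:
(build, design_review): build starts design_review ✓
Count: 1.

1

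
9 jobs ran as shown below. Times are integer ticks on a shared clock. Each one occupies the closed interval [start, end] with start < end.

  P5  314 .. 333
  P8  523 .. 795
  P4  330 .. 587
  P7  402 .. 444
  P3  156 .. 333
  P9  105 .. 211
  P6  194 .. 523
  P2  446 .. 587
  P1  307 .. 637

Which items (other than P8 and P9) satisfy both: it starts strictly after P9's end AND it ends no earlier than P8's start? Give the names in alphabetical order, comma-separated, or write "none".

P1, P2, P4

Conditions: its start is strictly after P9's end (X.start > 211) AND its end is no earlier than P8's start (X.end >= 523).
P1: start 307 > 211? ✓; end 637 >= 523? ✓ → yes.
P2: start 446 > 211? ✓; end 587 >= 523? ✓ → yes.
P3: start 156 > 211? ✗; end 333 >= 523? ✗ → no.
P4: start 330 > 211? ✓; end 587 >= 523? ✓ → yes.
P5: start 314 > 211? ✓; end 333 >= 523? ✗ → no.
P6: start 194 > 211? ✗; end 523 >= 523? ✓ → no.
P7: start 402 > 211? ✓; end 444 >= 523? ✗ → no.
Result: P1, P2, P4.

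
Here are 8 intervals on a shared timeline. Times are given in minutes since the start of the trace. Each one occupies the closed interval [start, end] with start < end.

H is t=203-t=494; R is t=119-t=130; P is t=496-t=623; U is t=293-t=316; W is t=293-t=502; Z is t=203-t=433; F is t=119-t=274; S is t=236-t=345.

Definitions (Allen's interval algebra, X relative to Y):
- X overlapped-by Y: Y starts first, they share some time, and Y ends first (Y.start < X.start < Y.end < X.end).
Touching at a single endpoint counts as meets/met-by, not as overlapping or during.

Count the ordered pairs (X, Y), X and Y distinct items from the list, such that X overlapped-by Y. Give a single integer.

Checking all 56 ordered pairs for relation 'overlapped-by'; matching pairs in alphabetical order:
(H, F): H overlapped-by F ✓
(P, W): P overlapped-by W ✓
(S, F): S overlapped-by F ✓
(W, H): W overlapped-by H ✓
(W, S): W overlapped-by S ✓
(W, Z): W overlapped-by Z ✓
(Z, F): Z overlapped-by F ✓
Count: 7.

7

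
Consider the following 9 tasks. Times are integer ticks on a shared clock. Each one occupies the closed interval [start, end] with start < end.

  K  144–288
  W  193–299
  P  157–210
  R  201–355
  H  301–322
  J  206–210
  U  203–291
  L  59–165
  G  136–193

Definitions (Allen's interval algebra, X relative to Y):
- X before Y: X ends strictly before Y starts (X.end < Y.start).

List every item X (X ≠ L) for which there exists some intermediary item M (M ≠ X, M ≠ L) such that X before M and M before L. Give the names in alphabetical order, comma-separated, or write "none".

none

Target L = [59, 165].
Intermediaries M with M before L: none.
Union: none.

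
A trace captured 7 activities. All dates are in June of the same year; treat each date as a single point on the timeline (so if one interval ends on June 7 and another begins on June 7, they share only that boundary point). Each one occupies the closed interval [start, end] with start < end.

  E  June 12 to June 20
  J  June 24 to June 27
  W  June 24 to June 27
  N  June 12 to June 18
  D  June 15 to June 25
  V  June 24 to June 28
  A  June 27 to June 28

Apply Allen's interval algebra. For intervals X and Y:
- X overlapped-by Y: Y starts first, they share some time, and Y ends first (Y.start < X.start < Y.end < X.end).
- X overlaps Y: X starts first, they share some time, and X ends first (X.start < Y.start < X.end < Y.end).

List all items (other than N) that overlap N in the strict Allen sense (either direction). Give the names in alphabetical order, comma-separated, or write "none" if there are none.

Target N = [June 12, June 18].
A [June 27, June 28] → after → no.
D [June 15, June 25] → overlapped-by → yes.
E [June 12, June 20] → started-by → no.
J [June 24, June 27] → after → no.
V [June 24, June 28] → after → no.
W [June 24, June 27] → after → no.
Result: D.

D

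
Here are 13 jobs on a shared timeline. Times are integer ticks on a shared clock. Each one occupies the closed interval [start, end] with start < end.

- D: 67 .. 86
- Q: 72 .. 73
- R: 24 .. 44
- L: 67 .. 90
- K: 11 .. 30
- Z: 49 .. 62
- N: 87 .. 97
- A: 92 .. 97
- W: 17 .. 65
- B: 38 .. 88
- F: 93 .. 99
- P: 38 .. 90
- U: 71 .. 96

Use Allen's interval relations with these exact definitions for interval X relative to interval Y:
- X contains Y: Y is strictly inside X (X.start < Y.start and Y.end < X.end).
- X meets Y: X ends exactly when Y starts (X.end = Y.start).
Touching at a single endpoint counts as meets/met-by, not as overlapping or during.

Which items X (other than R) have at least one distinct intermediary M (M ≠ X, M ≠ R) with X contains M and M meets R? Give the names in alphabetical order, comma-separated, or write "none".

Target R = [24, 44].
Intermediaries M with M meets R: none.
Union: none.

none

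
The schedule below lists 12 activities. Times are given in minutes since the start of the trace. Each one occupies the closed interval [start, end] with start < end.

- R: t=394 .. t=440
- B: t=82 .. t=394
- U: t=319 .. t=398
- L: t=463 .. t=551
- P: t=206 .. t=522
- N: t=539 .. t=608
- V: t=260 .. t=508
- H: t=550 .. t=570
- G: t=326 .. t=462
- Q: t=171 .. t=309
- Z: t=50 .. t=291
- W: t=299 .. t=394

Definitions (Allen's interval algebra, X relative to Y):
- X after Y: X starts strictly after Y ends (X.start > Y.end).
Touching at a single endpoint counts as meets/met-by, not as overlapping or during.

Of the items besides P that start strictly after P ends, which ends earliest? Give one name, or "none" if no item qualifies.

H

Target P = [t=206, t=522].
B [t=82, t=394] → overlaps → excluded.
G [t=326, t=462] → during → excluded.
H [t=550, t=570] → after → candidate.
L [t=463, t=551] → overlapped-by → excluded.
N [t=539, t=608] → after → candidate.
Q [t=171, t=309] → overlaps → excluded.
R [t=394, t=440] → during → excluded.
U [t=319, t=398] → during → excluded.
V [t=260, t=508] → during → excluded.
W [t=299, t=394] → during → excluded.
Z [t=50, t=291] → overlaps → excluded.
Among candidates, earliest end is t=570 → H.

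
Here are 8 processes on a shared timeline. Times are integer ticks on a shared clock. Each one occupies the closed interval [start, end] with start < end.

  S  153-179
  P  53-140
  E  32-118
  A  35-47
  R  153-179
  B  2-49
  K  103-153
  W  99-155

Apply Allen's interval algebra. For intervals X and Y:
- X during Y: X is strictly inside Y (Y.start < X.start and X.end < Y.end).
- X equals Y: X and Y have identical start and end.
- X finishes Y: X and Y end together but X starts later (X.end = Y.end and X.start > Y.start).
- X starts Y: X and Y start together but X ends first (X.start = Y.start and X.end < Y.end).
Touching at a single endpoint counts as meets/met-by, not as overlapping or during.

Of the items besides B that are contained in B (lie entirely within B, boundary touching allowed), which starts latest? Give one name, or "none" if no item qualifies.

Target B = [2, 49].
A [35, 47] → during → candidate.
E [32, 118] → overlapped-by → excluded.
K [103, 153] → after → excluded.
P [53, 140] → after → excluded.
R [153, 179] → after → excluded.
S [153, 179] → after → excluded.
W [99, 155] → after → excluded.
Among candidates, latest start is 35 → A.

A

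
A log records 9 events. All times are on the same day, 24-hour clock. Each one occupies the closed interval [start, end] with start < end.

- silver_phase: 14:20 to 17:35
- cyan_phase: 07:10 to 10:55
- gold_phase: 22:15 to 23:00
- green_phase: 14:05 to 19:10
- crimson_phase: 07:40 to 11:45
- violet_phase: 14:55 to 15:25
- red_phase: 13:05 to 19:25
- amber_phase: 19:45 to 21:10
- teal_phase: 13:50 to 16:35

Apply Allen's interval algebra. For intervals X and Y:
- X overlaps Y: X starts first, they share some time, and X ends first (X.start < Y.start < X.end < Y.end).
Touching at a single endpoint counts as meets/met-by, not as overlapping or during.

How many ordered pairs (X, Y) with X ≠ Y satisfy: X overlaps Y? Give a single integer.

3

Checking all 72 ordered pairs for relation 'overlaps'; matching pairs in alphabetical order:
(cyan_phase, crimson_phase): cyan_phase overlaps crimson_phase ✓
(teal_phase, green_phase): teal_phase overlaps green_phase ✓
(teal_phase, silver_phase): teal_phase overlaps silver_phase ✓
Count: 3.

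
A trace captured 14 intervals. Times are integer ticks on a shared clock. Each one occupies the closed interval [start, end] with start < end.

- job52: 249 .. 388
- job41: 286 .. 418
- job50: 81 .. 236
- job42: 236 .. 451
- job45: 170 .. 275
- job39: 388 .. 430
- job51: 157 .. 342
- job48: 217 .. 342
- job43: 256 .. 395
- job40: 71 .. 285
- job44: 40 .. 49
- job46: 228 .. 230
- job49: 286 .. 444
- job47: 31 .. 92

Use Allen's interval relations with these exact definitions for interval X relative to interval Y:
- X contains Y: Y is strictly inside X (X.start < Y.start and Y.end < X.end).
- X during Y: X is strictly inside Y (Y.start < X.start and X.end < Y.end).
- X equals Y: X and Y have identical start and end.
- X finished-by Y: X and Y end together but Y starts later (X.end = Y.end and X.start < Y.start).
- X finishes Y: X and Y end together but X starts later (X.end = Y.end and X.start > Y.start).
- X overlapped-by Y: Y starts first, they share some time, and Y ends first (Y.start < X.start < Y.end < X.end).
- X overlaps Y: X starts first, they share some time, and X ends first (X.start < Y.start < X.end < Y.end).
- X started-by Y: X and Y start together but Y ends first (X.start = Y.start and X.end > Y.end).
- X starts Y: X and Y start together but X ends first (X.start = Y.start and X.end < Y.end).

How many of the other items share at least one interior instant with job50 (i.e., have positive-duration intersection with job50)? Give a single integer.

Target job50 = [81, 236].
job39 [388, 430] → after → no.
job40 [71, 285] → contains → counts.
job41 [286, 418] → after → no.
job42 [236, 451] → met-by → no.
job43 [256, 395] → after → no.
job44 [40, 49] → before → no.
job45 [170, 275] → overlapped-by → counts.
job46 [228, 230] → during → counts.
job47 [31, 92] → overlaps → counts.
job48 [217, 342] → overlapped-by → counts.
job49 [286, 444] → after → no.
job51 [157, 342] → overlapped-by → counts.
job52 [249, 388] → after → no.
Total: 6.

6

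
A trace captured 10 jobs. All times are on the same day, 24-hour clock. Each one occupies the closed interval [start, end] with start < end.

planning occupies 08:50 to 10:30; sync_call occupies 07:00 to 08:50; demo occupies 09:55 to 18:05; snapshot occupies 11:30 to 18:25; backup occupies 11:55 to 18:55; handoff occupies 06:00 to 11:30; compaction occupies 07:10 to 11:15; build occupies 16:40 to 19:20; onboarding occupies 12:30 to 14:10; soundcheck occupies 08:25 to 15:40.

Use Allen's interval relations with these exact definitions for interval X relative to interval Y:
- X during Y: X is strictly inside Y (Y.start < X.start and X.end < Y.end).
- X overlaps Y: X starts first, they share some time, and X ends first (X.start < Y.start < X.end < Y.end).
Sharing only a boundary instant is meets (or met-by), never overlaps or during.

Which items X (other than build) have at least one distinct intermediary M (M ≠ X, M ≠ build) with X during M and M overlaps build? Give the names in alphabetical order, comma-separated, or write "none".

onboarding

Target build = [16:40, 19:20].
Intermediaries M with M overlaps build: backup, demo, snapshot.
Via backup — items with X during backup: onboarding.
Via demo — items with X during demo: onboarding.
Via snapshot — items with X during snapshot: onboarding.
Union: onboarding.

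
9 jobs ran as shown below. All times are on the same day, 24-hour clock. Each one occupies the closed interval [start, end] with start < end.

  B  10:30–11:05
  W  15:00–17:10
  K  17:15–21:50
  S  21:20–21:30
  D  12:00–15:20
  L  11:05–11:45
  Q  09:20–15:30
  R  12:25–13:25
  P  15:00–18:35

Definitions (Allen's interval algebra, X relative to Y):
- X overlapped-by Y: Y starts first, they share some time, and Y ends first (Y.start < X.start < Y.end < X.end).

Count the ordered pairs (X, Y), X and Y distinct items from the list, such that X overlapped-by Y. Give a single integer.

5

Checking all 72 ordered pairs for relation 'overlapped-by'; matching pairs in alphabetical order:
(K, P): K overlapped-by P ✓
(P, D): P overlapped-by D ✓
(P, Q): P overlapped-by Q ✓
(W, D): W overlapped-by D ✓
(W, Q): W overlapped-by Q ✓
Count: 5.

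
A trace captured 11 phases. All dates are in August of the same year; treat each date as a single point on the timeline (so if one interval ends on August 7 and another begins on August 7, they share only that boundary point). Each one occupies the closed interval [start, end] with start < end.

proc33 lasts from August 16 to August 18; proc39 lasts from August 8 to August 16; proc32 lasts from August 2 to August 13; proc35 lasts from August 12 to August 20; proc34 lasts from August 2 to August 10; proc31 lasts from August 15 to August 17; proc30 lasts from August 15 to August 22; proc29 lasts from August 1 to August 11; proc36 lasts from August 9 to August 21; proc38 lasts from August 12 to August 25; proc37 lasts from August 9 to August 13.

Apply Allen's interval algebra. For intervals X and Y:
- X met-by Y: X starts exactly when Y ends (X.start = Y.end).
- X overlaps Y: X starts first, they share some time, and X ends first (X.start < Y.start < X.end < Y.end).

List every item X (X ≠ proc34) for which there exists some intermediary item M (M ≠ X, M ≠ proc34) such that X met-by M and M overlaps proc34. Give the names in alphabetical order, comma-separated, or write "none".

none

Target proc34 = [August 2, August 10].
Intermediaries M with M overlaps proc34: none.
Union: none.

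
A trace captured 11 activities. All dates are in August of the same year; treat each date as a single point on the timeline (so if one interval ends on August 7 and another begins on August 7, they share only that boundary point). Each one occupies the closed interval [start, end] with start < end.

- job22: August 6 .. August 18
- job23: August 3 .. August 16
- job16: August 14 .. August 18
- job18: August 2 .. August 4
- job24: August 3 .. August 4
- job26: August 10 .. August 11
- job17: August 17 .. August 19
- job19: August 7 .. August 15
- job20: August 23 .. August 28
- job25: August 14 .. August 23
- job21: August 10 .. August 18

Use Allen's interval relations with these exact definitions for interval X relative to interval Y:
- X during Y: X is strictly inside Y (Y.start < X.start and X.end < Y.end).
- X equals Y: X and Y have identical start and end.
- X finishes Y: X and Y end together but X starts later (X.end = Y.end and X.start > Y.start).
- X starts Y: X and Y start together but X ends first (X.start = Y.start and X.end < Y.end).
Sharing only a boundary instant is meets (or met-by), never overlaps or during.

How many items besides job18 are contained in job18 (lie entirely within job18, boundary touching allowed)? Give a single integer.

Target job18 = [August 2, August 4].
job16 [August 14, August 18] → after → no.
job17 [August 17, August 19] → after → no.
job19 [August 7, August 15] → after → no.
job20 [August 23, August 28] → after → no.
job21 [August 10, August 18] → after → no.
job22 [August 6, August 18] → after → no.
job23 [August 3, August 16] → overlapped-by → no.
job24 [August 3, August 4] → finishes → counts.
job25 [August 14, August 23] → after → no.
job26 [August 10, August 11] → after → no.
Total: 1.

1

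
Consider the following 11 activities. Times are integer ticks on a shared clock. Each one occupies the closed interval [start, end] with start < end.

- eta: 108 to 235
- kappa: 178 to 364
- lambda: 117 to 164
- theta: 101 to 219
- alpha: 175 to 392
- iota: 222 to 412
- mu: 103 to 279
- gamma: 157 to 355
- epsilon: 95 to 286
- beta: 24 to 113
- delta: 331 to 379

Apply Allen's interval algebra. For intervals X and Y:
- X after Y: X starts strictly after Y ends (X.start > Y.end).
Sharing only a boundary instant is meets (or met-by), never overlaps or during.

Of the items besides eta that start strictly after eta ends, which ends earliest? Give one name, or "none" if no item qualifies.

delta

Target eta = [108, 235].
alpha [175, 392] → overlapped-by → excluded.
beta [24, 113] → overlaps → excluded.
delta [331, 379] → after → candidate.
epsilon [95, 286] → contains → excluded.
gamma [157, 355] → overlapped-by → excluded.
iota [222, 412] → overlapped-by → excluded.
kappa [178, 364] → overlapped-by → excluded.
lambda [117, 164] → during → excluded.
mu [103, 279] → contains → excluded.
theta [101, 219] → overlaps → excluded.
Among candidates, earliest end is 379 → delta.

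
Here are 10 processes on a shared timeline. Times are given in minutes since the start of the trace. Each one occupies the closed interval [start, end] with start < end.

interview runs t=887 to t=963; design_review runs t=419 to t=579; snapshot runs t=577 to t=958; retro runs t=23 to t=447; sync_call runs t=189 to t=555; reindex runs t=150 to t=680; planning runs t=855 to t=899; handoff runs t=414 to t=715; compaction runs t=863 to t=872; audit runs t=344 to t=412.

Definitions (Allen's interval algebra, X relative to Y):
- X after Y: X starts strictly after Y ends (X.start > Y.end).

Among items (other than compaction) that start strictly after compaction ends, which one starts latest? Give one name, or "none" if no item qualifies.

Target compaction = [t=863, t=872].
audit [t=344, t=412] → before → excluded.
design_review [t=419, t=579] → before → excluded.
handoff [t=414, t=715] → before → excluded.
interview [t=887, t=963] → after → candidate.
planning [t=855, t=899] → contains → excluded.
reindex [t=150, t=680] → before → excluded.
retro [t=23, t=447] → before → excluded.
snapshot [t=577, t=958] → contains → excluded.
sync_call [t=189, t=555] → before → excluded.
Among candidates, latest start is t=887 → interview.

interview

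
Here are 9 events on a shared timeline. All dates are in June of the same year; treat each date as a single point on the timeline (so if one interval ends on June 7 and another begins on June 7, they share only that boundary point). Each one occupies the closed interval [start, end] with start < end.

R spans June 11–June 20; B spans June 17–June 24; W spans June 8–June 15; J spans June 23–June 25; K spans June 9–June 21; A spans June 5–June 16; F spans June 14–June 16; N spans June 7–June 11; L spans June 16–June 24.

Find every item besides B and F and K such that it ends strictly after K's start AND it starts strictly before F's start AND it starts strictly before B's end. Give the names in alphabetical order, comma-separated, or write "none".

Conditions: its end is strictly after K's start (X.end > June 9) AND its start is strictly before F's start (X.start < June 14) AND its start is strictly before B's end (X.start < June 24).
A: end June 16 > June 9? ✓; start June 5 < June 14? ✓; start June 5 < June 24? ✓ → yes.
J: end June 25 > June 9? ✓; start June 23 < June 14? ✗; start June 23 < June 24? ✓ → no.
L: end June 24 > June 9? ✓; start June 16 < June 14? ✗; start June 16 < June 24? ✓ → no.
N: end June 11 > June 9? ✓; start June 7 < June 14? ✓; start June 7 < June 24? ✓ → yes.
R: end June 20 > June 9? ✓; start June 11 < June 14? ✓; start June 11 < June 24? ✓ → yes.
W: end June 15 > June 9? ✓; start June 8 < June 14? ✓; start June 8 < June 24? ✓ → yes.
Result: A, N, R, W.

A, N, R, W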